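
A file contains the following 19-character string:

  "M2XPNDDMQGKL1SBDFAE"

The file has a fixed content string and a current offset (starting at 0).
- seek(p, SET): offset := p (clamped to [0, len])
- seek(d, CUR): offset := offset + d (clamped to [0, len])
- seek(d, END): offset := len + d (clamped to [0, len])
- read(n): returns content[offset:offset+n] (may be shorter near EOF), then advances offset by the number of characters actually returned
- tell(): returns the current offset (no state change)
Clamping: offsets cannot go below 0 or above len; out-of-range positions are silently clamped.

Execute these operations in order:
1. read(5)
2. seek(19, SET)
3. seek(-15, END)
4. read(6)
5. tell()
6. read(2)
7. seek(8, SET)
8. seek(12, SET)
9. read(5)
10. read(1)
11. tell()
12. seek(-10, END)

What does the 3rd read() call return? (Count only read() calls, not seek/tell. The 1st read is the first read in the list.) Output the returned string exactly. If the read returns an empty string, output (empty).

After 1 (read(5)): returned 'M2XPN', offset=5
After 2 (seek(19, SET)): offset=19
After 3 (seek(-15, END)): offset=4
After 4 (read(6)): returned 'NDDMQG', offset=10
After 5 (tell()): offset=10
After 6 (read(2)): returned 'KL', offset=12
After 7 (seek(8, SET)): offset=8
After 8 (seek(12, SET)): offset=12
After 9 (read(5)): returned '1SBDF', offset=17
After 10 (read(1)): returned 'A', offset=18
After 11 (tell()): offset=18
After 12 (seek(-10, END)): offset=9

Answer: KL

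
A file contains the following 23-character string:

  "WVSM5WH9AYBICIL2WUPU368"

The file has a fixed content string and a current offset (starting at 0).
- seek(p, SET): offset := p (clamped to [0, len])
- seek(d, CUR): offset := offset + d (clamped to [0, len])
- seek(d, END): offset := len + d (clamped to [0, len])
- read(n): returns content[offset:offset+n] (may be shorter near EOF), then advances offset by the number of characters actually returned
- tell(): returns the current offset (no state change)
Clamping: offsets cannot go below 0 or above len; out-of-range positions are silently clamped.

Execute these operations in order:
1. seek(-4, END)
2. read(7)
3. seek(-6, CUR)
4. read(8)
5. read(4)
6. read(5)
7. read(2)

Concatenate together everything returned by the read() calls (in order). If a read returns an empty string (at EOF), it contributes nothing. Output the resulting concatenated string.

After 1 (seek(-4, END)): offset=19
After 2 (read(7)): returned 'U368', offset=23
After 3 (seek(-6, CUR)): offset=17
After 4 (read(8)): returned 'UPU368', offset=23
After 5 (read(4)): returned '', offset=23
After 6 (read(5)): returned '', offset=23
After 7 (read(2)): returned '', offset=23

Answer: U368UPU368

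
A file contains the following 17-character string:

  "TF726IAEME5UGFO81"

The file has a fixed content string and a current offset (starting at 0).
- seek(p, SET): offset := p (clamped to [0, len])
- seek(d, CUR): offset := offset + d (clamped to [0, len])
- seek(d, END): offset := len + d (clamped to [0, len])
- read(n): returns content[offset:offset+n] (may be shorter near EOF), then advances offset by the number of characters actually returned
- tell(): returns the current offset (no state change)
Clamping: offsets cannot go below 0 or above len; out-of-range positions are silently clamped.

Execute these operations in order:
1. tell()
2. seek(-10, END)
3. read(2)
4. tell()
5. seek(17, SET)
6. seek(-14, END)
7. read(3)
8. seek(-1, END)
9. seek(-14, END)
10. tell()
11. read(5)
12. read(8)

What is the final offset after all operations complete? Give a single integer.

Answer: 16

Derivation:
After 1 (tell()): offset=0
After 2 (seek(-10, END)): offset=7
After 3 (read(2)): returned 'EM', offset=9
After 4 (tell()): offset=9
After 5 (seek(17, SET)): offset=17
After 6 (seek(-14, END)): offset=3
After 7 (read(3)): returned '26I', offset=6
After 8 (seek(-1, END)): offset=16
After 9 (seek(-14, END)): offset=3
After 10 (tell()): offset=3
After 11 (read(5)): returned '26IAE', offset=8
After 12 (read(8)): returned 'ME5UGFO8', offset=16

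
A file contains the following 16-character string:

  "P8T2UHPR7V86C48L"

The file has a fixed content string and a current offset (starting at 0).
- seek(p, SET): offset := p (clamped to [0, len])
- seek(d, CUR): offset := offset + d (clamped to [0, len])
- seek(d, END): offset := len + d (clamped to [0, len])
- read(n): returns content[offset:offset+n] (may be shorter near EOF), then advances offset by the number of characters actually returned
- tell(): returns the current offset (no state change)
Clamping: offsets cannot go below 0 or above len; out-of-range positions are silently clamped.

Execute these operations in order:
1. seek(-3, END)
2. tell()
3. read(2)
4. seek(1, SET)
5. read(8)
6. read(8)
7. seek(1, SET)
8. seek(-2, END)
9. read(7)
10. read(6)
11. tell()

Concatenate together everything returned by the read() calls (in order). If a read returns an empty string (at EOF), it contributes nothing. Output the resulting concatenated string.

Answer: 488T2UHPR7V86C48L8L

Derivation:
After 1 (seek(-3, END)): offset=13
After 2 (tell()): offset=13
After 3 (read(2)): returned '48', offset=15
After 4 (seek(1, SET)): offset=1
After 5 (read(8)): returned '8T2UHPR7', offset=9
After 6 (read(8)): returned 'V86C48L', offset=16
After 7 (seek(1, SET)): offset=1
After 8 (seek(-2, END)): offset=14
After 9 (read(7)): returned '8L', offset=16
After 10 (read(6)): returned '', offset=16
After 11 (tell()): offset=16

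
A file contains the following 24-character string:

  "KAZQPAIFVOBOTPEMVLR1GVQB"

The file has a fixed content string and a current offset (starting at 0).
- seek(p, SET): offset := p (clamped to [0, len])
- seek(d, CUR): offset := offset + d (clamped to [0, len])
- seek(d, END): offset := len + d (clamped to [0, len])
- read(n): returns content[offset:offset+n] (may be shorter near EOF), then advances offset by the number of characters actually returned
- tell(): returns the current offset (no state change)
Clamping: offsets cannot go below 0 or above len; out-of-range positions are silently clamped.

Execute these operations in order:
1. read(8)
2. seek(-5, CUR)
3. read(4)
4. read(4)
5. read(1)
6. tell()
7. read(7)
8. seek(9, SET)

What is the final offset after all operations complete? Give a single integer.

After 1 (read(8)): returned 'KAZQPAIF', offset=8
After 2 (seek(-5, CUR)): offset=3
After 3 (read(4)): returned 'QPAI', offset=7
After 4 (read(4)): returned 'FVOB', offset=11
After 5 (read(1)): returned 'O', offset=12
After 6 (tell()): offset=12
After 7 (read(7)): returned 'TPEMVLR', offset=19
After 8 (seek(9, SET)): offset=9

Answer: 9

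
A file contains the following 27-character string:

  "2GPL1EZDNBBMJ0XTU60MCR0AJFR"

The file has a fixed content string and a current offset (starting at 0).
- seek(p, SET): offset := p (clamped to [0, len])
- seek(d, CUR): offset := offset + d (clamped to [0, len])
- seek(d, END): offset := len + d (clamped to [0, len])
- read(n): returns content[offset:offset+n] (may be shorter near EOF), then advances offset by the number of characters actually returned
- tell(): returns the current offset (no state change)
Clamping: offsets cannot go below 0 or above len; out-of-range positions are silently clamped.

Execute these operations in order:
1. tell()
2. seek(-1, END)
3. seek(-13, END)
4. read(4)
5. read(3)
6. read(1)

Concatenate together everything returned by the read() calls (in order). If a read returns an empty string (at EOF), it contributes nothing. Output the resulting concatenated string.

Answer: XTU60MCR

Derivation:
After 1 (tell()): offset=0
After 2 (seek(-1, END)): offset=26
After 3 (seek(-13, END)): offset=14
After 4 (read(4)): returned 'XTU6', offset=18
After 5 (read(3)): returned '0MC', offset=21
After 6 (read(1)): returned 'R', offset=22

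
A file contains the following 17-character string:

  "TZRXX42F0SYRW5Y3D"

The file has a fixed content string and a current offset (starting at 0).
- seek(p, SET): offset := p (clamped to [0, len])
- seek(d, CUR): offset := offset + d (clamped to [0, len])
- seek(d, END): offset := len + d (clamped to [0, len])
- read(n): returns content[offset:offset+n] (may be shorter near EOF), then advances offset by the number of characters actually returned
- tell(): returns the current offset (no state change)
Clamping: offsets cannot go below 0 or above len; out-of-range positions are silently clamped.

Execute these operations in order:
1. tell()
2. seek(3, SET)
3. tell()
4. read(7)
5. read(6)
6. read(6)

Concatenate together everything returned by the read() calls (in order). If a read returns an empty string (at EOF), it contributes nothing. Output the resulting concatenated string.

After 1 (tell()): offset=0
After 2 (seek(3, SET)): offset=3
After 3 (tell()): offset=3
After 4 (read(7)): returned 'XX42F0S', offset=10
After 5 (read(6)): returned 'YRW5Y3', offset=16
After 6 (read(6)): returned 'D', offset=17

Answer: XX42F0SYRW5Y3D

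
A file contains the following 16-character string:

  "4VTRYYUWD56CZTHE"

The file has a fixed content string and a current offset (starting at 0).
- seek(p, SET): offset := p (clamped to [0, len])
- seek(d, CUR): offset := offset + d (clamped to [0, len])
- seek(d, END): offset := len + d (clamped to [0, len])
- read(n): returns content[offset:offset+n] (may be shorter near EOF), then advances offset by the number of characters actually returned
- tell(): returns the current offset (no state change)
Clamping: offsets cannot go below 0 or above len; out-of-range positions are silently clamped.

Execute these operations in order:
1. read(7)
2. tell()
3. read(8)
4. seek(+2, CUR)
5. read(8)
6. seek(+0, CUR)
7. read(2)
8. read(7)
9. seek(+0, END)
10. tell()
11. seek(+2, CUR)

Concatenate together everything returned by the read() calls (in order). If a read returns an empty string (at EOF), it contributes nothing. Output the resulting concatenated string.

After 1 (read(7)): returned '4VTRYYU', offset=7
After 2 (tell()): offset=7
After 3 (read(8)): returned 'WD56CZTH', offset=15
After 4 (seek(+2, CUR)): offset=16
After 5 (read(8)): returned '', offset=16
After 6 (seek(+0, CUR)): offset=16
After 7 (read(2)): returned '', offset=16
After 8 (read(7)): returned '', offset=16
After 9 (seek(+0, END)): offset=16
After 10 (tell()): offset=16
After 11 (seek(+2, CUR)): offset=16

Answer: 4VTRYYUWD56CZTH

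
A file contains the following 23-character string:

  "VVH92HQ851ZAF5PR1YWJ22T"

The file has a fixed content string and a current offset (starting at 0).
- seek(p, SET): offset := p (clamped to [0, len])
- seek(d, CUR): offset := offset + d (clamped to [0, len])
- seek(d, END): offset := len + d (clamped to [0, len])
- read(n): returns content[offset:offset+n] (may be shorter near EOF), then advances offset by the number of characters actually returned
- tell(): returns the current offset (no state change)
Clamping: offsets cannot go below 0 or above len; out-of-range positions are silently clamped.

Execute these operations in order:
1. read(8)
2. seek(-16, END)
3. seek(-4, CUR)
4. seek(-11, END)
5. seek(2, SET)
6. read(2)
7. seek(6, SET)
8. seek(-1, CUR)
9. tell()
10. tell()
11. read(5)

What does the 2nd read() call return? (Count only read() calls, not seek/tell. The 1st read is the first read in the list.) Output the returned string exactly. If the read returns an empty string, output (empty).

Answer: H9

Derivation:
After 1 (read(8)): returned 'VVH92HQ8', offset=8
After 2 (seek(-16, END)): offset=7
After 3 (seek(-4, CUR)): offset=3
After 4 (seek(-11, END)): offset=12
After 5 (seek(2, SET)): offset=2
After 6 (read(2)): returned 'H9', offset=4
After 7 (seek(6, SET)): offset=6
After 8 (seek(-1, CUR)): offset=5
After 9 (tell()): offset=5
After 10 (tell()): offset=5
After 11 (read(5)): returned 'HQ851', offset=10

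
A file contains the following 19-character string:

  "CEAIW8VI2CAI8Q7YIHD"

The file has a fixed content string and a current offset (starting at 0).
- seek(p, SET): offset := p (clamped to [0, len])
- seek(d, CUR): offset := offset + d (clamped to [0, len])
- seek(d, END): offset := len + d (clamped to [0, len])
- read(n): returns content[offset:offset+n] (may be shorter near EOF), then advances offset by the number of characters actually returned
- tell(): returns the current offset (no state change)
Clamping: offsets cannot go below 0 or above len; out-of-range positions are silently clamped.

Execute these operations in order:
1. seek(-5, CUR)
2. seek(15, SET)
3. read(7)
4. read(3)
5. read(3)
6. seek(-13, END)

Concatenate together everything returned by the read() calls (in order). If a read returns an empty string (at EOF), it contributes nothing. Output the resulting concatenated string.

After 1 (seek(-5, CUR)): offset=0
After 2 (seek(15, SET)): offset=15
After 3 (read(7)): returned 'YIHD', offset=19
After 4 (read(3)): returned '', offset=19
After 5 (read(3)): returned '', offset=19
After 6 (seek(-13, END)): offset=6

Answer: YIHD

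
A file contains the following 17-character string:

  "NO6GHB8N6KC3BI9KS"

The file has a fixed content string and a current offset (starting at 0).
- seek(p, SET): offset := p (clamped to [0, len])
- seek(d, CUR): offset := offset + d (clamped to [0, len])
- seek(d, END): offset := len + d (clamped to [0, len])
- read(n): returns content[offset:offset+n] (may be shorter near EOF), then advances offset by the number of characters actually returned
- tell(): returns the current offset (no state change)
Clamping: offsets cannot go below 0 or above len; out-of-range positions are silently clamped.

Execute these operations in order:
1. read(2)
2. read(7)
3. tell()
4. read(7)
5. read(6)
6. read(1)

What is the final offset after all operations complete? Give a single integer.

Answer: 17

Derivation:
After 1 (read(2)): returned 'NO', offset=2
After 2 (read(7)): returned '6GHB8N6', offset=9
After 3 (tell()): offset=9
After 4 (read(7)): returned 'KC3BI9K', offset=16
After 5 (read(6)): returned 'S', offset=17
After 6 (read(1)): returned '', offset=17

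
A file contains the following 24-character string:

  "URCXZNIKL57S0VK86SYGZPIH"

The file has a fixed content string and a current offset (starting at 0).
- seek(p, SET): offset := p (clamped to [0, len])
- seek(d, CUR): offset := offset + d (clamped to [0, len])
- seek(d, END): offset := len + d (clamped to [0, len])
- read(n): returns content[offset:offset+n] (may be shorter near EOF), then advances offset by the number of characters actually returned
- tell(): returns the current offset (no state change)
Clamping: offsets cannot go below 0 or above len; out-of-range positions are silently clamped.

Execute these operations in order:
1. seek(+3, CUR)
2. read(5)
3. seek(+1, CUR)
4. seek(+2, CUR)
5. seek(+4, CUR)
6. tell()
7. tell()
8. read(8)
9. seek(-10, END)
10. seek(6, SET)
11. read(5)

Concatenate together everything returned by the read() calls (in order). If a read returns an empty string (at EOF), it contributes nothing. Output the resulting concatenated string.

After 1 (seek(+3, CUR)): offset=3
After 2 (read(5)): returned 'XZNIK', offset=8
After 3 (seek(+1, CUR)): offset=9
After 4 (seek(+2, CUR)): offset=11
After 5 (seek(+4, CUR)): offset=15
After 6 (tell()): offset=15
After 7 (tell()): offset=15
After 8 (read(8)): returned '86SYGZPI', offset=23
After 9 (seek(-10, END)): offset=14
After 10 (seek(6, SET)): offset=6
After 11 (read(5)): returned 'IKL57', offset=11

Answer: XZNIK86SYGZPIIKL57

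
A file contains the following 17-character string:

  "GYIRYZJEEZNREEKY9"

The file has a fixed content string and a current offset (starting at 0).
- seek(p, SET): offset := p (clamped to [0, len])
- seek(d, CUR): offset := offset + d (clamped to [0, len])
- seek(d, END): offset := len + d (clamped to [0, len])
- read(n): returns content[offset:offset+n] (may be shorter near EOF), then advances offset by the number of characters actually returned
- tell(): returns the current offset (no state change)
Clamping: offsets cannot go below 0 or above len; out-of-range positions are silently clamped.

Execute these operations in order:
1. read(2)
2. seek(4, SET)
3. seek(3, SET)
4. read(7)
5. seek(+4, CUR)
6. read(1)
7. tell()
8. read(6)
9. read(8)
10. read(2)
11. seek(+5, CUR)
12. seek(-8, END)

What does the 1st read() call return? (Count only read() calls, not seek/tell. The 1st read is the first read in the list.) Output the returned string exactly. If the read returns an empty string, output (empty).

After 1 (read(2)): returned 'GY', offset=2
After 2 (seek(4, SET)): offset=4
After 3 (seek(3, SET)): offset=3
After 4 (read(7)): returned 'RYZJEEZ', offset=10
After 5 (seek(+4, CUR)): offset=14
After 6 (read(1)): returned 'K', offset=15
After 7 (tell()): offset=15
After 8 (read(6)): returned 'Y9', offset=17
After 9 (read(8)): returned '', offset=17
After 10 (read(2)): returned '', offset=17
After 11 (seek(+5, CUR)): offset=17
After 12 (seek(-8, END)): offset=9

Answer: GY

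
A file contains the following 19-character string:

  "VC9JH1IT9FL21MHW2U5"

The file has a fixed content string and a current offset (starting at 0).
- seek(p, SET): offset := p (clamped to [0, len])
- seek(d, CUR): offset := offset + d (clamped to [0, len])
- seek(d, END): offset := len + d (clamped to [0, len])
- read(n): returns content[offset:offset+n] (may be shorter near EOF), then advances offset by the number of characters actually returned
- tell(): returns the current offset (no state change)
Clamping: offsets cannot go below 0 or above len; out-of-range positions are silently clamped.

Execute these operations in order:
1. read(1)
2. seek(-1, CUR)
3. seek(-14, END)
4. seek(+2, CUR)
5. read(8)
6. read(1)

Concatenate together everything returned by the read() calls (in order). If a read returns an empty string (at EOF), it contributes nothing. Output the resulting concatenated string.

After 1 (read(1)): returned 'V', offset=1
After 2 (seek(-1, CUR)): offset=0
After 3 (seek(-14, END)): offset=5
After 4 (seek(+2, CUR)): offset=7
After 5 (read(8)): returned 'T9FL21MH', offset=15
After 6 (read(1)): returned 'W', offset=16

Answer: VT9FL21MHW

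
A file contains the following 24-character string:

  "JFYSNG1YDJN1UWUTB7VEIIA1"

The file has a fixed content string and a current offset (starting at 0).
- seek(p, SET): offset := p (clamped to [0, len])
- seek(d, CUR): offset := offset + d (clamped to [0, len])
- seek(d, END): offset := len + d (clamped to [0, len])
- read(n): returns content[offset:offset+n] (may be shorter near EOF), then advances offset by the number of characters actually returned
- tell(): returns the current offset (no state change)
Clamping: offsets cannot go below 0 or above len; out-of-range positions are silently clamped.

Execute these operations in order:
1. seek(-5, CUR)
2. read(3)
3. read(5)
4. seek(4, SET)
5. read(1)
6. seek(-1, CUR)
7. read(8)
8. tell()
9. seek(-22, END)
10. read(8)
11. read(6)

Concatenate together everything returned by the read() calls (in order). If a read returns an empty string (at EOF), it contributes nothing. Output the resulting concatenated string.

After 1 (seek(-5, CUR)): offset=0
After 2 (read(3)): returned 'JFY', offset=3
After 3 (read(5)): returned 'SNG1Y', offset=8
After 4 (seek(4, SET)): offset=4
After 5 (read(1)): returned 'N', offset=5
After 6 (seek(-1, CUR)): offset=4
After 7 (read(8)): returned 'NG1YDJN1', offset=12
After 8 (tell()): offset=12
After 9 (seek(-22, END)): offset=2
After 10 (read(8)): returned 'YSNG1YDJ', offset=10
After 11 (read(6)): returned 'N1UWUT', offset=16

Answer: JFYSNG1YNNG1YDJN1YSNG1YDJN1UWUT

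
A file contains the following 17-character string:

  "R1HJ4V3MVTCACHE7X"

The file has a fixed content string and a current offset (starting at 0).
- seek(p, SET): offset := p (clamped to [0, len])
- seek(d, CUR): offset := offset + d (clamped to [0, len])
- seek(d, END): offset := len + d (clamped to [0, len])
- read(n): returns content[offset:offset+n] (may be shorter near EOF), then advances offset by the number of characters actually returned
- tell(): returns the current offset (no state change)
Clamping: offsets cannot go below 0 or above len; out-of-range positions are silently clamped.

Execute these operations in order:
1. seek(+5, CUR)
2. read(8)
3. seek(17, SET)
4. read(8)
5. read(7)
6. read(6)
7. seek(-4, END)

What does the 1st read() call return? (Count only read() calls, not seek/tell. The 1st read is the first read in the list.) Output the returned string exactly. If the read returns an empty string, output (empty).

Answer: V3MVTCAC

Derivation:
After 1 (seek(+5, CUR)): offset=5
After 2 (read(8)): returned 'V3MVTCAC', offset=13
After 3 (seek(17, SET)): offset=17
After 4 (read(8)): returned '', offset=17
After 5 (read(7)): returned '', offset=17
After 6 (read(6)): returned '', offset=17
After 7 (seek(-4, END)): offset=13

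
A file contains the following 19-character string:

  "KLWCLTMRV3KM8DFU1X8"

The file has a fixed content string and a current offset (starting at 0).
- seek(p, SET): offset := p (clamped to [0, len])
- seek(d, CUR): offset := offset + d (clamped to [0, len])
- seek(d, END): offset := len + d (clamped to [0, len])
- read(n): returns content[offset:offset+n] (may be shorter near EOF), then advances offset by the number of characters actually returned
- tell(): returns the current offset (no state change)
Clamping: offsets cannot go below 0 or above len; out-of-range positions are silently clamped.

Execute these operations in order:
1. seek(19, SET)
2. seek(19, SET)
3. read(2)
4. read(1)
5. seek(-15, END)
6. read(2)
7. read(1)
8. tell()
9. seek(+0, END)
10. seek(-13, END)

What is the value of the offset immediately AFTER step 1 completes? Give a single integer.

After 1 (seek(19, SET)): offset=19

Answer: 19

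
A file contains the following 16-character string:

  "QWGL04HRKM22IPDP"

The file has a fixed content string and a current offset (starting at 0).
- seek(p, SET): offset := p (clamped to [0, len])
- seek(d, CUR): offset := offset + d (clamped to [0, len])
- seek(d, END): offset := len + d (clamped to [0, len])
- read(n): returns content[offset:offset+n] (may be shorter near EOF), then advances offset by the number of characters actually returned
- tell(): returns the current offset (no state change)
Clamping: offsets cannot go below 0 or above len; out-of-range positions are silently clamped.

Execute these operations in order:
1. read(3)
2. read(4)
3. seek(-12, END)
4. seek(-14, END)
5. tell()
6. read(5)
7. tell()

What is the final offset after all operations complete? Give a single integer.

After 1 (read(3)): returned 'QWG', offset=3
After 2 (read(4)): returned 'L04H', offset=7
After 3 (seek(-12, END)): offset=4
After 4 (seek(-14, END)): offset=2
After 5 (tell()): offset=2
After 6 (read(5)): returned 'GL04H', offset=7
After 7 (tell()): offset=7

Answer: 7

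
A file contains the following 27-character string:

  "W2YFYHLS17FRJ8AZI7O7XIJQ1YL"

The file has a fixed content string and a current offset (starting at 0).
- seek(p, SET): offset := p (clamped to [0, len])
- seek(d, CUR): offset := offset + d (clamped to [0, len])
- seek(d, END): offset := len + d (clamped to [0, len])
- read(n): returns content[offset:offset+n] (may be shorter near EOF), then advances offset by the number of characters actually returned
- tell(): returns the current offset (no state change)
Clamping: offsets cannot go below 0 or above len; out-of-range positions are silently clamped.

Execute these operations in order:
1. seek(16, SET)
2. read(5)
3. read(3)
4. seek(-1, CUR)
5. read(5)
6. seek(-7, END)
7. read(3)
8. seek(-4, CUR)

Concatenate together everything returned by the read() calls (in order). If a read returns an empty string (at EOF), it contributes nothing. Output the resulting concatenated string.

After 1 (seek(16, SET)): offset=16
After 2 (read(5)): returned 'I7O7X', offset=21
After 3 (read(3)): returned 'IJQ', offset=24
After 4 (seek(-1, CUR)): offset=23
After 5 (read(5)): returned 'Q1YL', offset=27
After 6 (seek(-7, END)): offset=20
After 7 (read(3)): returned 'XIJ', offset=23
After 8 (seek(-4, CUR)): offset=19

Answer: I7O7XIJQQ1YLXIJ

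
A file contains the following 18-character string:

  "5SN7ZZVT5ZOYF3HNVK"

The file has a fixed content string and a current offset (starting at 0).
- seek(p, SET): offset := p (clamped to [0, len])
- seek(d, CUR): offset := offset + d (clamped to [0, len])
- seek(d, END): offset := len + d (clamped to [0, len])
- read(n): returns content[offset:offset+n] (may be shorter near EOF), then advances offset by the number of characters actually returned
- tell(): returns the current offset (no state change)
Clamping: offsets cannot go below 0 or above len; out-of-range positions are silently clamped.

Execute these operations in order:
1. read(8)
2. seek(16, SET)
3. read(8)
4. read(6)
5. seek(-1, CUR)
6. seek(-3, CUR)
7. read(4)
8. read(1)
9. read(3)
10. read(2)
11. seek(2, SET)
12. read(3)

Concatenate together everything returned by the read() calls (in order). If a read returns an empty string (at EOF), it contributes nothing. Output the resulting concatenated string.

Answer: 5SN7ZZVTVKHNVKN7Z

Derivation:
After 1 (read(8)): returned '5SN7ZZVT', offset=8
After 2 (seek(16, SET)): offset=16
After 3 (read(8)): returned 'VK', offset=18
After 4 (read(6)): returned '', offset=18
After 5 (seek(-1, CUR)): offset=17
After 6 (seek(-3, CUR)): offset=14
After 7 (read(4)): returned 'HNVK', offset=18
After 8 (read(1)): returned '', offset=18
After 9 (read(3)): returned '', offset=18
After 10 (read(2)): returned '', offset=18
After 11 (seek(2, SET)): offset=2
After 12 (read(3)): returned 'N7Z', offset=5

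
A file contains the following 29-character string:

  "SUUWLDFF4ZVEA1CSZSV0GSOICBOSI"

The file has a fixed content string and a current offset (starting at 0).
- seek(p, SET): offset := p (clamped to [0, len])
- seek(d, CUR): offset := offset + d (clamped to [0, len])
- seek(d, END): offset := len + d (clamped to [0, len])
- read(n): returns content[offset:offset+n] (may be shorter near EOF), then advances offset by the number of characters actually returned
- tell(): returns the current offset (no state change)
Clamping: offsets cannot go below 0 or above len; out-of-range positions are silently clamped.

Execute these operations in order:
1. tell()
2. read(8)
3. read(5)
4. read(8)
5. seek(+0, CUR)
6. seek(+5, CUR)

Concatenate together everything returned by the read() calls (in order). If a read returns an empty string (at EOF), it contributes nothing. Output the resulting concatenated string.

After 1 (tell()): offset=0
After 2 (read(8)): returned 'SUUWLDFF', offset=8
After 3 (read(5)): returned '4ZVEA', offset=13
After 4 (read(8)): returned '1CSZSV0G', offset=21
After 5 (seek(+0, CUR)): offset=21
After 6 (seek(+5, CUR)): offset=26

Answer: SUUWLDFF4ZVEA1CSZSV0G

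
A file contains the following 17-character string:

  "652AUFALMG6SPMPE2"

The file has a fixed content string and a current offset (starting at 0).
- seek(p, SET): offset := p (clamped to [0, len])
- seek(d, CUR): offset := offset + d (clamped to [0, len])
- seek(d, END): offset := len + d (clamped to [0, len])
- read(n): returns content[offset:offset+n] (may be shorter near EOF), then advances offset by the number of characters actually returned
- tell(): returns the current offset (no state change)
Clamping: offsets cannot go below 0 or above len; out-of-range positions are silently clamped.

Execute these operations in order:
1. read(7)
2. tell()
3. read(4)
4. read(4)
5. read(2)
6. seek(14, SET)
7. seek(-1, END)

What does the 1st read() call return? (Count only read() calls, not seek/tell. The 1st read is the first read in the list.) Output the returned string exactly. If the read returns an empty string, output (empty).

After 1 (read(7)): returned '652AUFA', offset=7
After 2 (tell()): offset=7
After 3 (read(4)): returned 'LMG6', offset=11
After 4 (read(4)): returned 'SPMP', offset=15
After 5 (read(2)): returned 'E2', offset=17
After 6 (seek(14, SET)): offset=14
After 7 (seek(-1, END)): offset=16

Answer: 652AUFA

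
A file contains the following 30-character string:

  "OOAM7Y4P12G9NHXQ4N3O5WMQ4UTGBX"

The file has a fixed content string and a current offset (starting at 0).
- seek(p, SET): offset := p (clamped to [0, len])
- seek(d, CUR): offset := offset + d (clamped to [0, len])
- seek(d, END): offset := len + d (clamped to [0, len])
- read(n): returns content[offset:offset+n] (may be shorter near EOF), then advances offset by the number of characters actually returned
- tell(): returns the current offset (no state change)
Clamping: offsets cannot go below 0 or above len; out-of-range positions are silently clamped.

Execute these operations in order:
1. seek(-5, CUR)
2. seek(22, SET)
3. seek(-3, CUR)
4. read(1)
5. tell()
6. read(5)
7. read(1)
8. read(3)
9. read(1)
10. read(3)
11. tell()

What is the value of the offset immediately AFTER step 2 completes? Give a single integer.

After 1 (seek(-5, CUR)): offset=0
After 2 (seek(22, SET)): offset=22

Answer: 22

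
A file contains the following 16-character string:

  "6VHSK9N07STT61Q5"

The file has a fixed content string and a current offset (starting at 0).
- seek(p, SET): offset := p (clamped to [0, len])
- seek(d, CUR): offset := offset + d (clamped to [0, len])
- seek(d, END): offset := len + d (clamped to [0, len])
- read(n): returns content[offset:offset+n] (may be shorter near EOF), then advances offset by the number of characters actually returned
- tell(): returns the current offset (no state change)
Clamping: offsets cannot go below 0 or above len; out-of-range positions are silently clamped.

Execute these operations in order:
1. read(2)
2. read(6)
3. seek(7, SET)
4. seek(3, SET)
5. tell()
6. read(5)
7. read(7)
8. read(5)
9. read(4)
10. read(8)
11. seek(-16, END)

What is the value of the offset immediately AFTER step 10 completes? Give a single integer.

Answer: 16

Derivation:
After 1 (read(2)): returned '6V', offset=2
After 2 (read(6)): returned 'HSK9N0', offset=8
After 3 (seek(7, SET)): offset=7
After 4 (seek(3, SET)): offset=3
After 5 (tell()): offset=3
After 6 (read(5)): returned 'SK9N0', offset=8
After 7 (read(7)): returned '7STT61Q', offset=15
After 8 (read(5)): returned '5', offset=16
After 9 (read(4)): returned '', offset=16
After 10 (read(8)): returned '', offset=16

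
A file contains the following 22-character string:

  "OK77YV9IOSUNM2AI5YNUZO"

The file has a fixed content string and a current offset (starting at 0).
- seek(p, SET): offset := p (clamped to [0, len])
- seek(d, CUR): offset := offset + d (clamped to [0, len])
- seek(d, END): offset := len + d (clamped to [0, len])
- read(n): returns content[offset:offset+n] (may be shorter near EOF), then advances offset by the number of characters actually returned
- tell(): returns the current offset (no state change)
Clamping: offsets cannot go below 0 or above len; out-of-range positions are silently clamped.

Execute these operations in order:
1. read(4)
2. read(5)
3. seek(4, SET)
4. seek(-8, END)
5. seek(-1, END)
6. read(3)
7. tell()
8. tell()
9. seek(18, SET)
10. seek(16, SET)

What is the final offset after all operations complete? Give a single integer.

After 1 (read(4)): returned 'OK77', offset=4
After 2 (read(5)): returned 'YV9IO', offset=9
After 3 (seek(4, SET)): offset=4
After 4 (seek(-8, END)): offset=14
After 5 (seek(-1, END)): offset=21
After 6 (read(3)): returned 'O', offset=22
After 7 (tell()): offset=22
After 8 (tell()): offset=22
After 9 (seek(18, SET)): offset=18
After 10 (seek(16, SET)): offset=16

Answer: 16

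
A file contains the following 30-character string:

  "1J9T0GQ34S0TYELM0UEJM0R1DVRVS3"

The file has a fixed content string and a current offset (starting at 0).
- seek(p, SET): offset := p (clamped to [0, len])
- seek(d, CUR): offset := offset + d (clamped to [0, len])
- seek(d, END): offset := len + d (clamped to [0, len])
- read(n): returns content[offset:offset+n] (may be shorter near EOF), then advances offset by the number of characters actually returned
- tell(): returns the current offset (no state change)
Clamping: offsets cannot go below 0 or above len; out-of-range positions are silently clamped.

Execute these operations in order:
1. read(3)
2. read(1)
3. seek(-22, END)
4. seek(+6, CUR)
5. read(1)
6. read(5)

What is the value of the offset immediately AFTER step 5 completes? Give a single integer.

After 1 (read(3)): returned '1J9', offset=3
After 2 (read(1)): returned 'T', offset=4
After 3 (seek(-22, END)): offset=8
After 4 (seek(+6, CUR)): offset=14
After 5 (read(1)): returned 'L', offset=15

Answer: 15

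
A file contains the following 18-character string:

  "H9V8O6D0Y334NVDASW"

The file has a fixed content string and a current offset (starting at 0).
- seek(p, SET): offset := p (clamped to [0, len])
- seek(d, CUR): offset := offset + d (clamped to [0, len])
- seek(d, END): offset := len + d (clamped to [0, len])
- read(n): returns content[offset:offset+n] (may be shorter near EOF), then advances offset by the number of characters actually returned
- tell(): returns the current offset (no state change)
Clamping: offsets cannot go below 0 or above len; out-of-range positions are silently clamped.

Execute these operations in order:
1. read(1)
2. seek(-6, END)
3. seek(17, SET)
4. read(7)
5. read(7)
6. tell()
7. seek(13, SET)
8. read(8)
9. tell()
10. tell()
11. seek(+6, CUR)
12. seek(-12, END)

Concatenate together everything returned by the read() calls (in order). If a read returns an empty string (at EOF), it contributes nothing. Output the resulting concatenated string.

Answer: HWVDASW

Derivation:
After 1 (read(1)): returned 'H', offset=1
After 2 (seek(-6, END)): offset=12
After 3 (seek(17, SET)): offset=17
After 4 (read(7)): returned 'W', offset=18
After 5 (read(7)): returned '', offset=18
After 6 (tell()): offset=18
After 7 (seek(13, SET)): offset=13
After 8 (read(8)): returned 'VDASW', offset=18
After 9 (tell()): offset=18
After 10 (tell()): offset=18
After 11 (seek(+6, CUR)): offset=18
After 12 (seek(-12, END)): offset=6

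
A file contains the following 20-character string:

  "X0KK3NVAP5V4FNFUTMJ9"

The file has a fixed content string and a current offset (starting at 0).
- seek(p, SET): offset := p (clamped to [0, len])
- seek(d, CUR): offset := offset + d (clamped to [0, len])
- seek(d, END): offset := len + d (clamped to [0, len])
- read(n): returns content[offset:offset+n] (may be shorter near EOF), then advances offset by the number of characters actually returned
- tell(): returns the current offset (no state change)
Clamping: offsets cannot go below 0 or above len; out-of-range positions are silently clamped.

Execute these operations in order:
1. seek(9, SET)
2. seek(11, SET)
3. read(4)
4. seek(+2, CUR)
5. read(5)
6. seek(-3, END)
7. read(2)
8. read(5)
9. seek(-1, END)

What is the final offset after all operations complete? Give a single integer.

Answer: 19

Derivation:
After 1 (seek(9, SET)): offset=9
After 2 (seek(11, SET)): offset=11
After 3 (read(4)): returned '4FNF', offset=15
After 4 (seek(+2, CUR)): offset=17
After 5 (read(5)): returned 'MJ9', offset=20
After 6 (seek(-3, END)): offset=17
After 7 (read(2)): returned 'MJ', offset=19
After 8 (read(5)): returned '9', offset=20
After 9 (seek(-1, END)): offset=19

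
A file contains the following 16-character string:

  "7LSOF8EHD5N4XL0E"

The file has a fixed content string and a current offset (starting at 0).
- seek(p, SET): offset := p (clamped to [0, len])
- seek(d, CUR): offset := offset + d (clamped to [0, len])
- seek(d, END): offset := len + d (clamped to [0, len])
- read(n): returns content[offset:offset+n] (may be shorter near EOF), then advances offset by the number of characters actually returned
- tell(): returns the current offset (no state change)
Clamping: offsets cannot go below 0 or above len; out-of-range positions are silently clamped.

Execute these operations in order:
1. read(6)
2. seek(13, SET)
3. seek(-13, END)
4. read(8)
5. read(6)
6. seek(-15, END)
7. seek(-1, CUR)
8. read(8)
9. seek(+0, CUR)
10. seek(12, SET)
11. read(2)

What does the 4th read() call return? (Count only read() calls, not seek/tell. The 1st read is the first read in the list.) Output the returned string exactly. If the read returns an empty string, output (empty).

After 1 (read(6)): returned '7LSOF8', offset=6
After 2 (seek(13, SET)): offset=13
After 3 (seek(-13, END)): offset=3
After 4 (read(8)): returned 'OF8EHD5N', offset=11
After 5 (read(6)): returned '4XL0E', offset=16
After 6 (seek(-15, END)): offset=1
After 7 (seek(-1, CUR)): offset=0
After 8 (read(8)): returned '7LSOF8EH', offset=8
After 9 (seek(+0, CUR)): offset=8
After 10 (seek(12, SET)): offset=12
After 11 (read(2)): returned 'XL', offset=14

Answer: 7LSOF8EH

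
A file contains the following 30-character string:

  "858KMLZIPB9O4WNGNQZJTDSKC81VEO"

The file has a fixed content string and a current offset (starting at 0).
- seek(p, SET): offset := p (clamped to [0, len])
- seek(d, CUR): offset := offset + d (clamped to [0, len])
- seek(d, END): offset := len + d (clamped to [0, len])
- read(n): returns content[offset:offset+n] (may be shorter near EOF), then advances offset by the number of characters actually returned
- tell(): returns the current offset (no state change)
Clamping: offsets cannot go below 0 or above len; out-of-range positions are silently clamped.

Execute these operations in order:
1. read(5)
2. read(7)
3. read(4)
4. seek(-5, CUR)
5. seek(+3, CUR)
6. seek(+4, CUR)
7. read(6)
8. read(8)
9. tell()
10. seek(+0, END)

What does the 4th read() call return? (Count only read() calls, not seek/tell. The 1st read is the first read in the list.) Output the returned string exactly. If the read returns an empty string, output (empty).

Answer: ZJTDSK

Derivation:
After 1 (read(5)): returned '858KM', offset=5
After 2 (read(7)): returned 'LZIPB9O', offset=12
After 3 (read(4)): returned '4WNG', offset=16
After 4 (seek(-5, CUR)): offset=11
After 5 (seek(+3, CUR)): offset=14
After 6 (seek(+4, CUR)): offset=18
After 7 (read(6)): returned 'ZJTDSK', offset=24
After 8 (read(8)): returned 'C81VEO', offset=30
After 9 (tell()): offset=30
After 10 (seek(+0, END)): offset=30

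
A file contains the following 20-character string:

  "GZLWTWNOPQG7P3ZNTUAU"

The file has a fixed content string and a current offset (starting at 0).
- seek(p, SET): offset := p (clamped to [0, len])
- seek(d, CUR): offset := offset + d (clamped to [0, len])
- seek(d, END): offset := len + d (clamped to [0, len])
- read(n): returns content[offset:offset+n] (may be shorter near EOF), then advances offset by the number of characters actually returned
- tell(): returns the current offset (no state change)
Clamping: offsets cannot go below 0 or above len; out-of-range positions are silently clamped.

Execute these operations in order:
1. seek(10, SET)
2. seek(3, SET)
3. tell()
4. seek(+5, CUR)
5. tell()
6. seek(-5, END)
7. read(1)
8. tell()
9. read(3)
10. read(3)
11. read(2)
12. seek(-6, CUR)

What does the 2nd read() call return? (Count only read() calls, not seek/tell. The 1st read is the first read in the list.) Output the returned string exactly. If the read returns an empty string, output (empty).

Answer: TUA

Derivation:
After 1 (seek(10, SET)): offset=10
After 2 (seek(3, SET)): offset=3
After 3 (tell()): offset=3
After 4 (seek(+5, CUR)): offset=8
After 5 (tell()): offset=8
After 6 (seek(-5, END)): offset=15
After 7 (read(1)): returned 'N', offset=16
After 8 (tell()): offset=16
After 9 (read(3)): returned 'TUA', offset=19
After 10 (read(3)): returned 'U', offset=20
After 11 (read(2)): returned '', offset=20
After 12 (seek(-6, CUR)): offset=14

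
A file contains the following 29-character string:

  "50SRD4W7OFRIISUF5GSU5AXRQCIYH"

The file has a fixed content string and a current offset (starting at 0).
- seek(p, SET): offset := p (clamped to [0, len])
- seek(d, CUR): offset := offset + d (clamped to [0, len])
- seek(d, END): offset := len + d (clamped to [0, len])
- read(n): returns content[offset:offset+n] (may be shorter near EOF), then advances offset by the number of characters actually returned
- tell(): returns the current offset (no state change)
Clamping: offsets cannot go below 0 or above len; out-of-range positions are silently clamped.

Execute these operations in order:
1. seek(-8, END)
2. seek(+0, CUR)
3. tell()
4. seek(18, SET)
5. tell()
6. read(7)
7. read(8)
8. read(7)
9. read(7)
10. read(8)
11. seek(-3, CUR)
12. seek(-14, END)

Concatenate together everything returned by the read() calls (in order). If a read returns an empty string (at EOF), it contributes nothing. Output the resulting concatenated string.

Answer: SU5AXRQCIYH

Derivation:
After 1 (seek(-8, END)): offset=21
After 2 (seek(+0, CUR)): offset=21
After 3 (tell()): offset=21
After 4 (seek(18, SET)): offset=18
After 5 (tell()): offset=18
After 6 (read(7)): returned 'SU5AXRQ', offset=25
After 7 (read(8)): returned 'CIYH', offset=29
After 8 (read(7)): returned '', offset=29
After 9 (read(7)): returned '', offset=29
After 10 (read(8)): returned '', offset=29
After 11 (seek(-3, CUR)): offset=26
After 12 (seek(-14, END)): offset=15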